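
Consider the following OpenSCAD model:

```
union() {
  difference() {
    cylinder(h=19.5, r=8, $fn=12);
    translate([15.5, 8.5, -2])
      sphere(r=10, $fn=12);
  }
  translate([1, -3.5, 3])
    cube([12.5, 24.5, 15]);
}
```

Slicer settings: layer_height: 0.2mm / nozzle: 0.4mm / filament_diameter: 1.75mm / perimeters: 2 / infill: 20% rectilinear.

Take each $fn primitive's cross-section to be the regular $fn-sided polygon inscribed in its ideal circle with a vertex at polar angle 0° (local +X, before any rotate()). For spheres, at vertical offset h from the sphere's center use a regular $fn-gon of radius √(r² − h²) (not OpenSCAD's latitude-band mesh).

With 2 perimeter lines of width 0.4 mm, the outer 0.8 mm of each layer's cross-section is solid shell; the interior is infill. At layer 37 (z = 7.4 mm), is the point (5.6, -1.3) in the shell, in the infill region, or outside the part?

infill

At z = 7.4 mm: the cylinder: section is a regular 12-gon, circumradius r=8; the sphere at (15.5, 8.5): section is a regular 12-gon, circumradius = √(r²−h²) = √(10²−9.4²) = 3.412; Taking the first minus the rest: starting from the r=8 cylinder, the r=10 sphere at (15.5, 8.5) misses the remaining region (no effect) — 1 connected region; the cube at (1, -3.5) (footprint 12.5×24.5) is included at this height; Taking the union: the regions partially overlap (shared area 62.99 mm²), so overlapping operands fuse into one piece — 1 connected region. Overall, the cross-section is a single solid region. The nearest boundary edge runs (13.50, -3.50)→(7.06, -3.50); distance from the point to it = 2.64 mm. The point is inside the cross-section and 2.64 mm from the nearest boundary — more than the 0.8 mm shell width (2 × 0.4), so it's in the infill interior.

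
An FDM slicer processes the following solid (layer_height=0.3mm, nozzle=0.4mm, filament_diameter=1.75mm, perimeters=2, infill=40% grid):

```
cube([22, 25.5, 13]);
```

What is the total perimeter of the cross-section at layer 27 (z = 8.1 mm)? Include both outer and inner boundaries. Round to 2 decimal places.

At z = 8.1 mm: the cube is present — its section is the full 22×25.5 rectangle (perimeter 95.00 mm). Overall, the cross-section is a single solid region. Total boundary length (outer) = 95.00 mm.

95.00 mm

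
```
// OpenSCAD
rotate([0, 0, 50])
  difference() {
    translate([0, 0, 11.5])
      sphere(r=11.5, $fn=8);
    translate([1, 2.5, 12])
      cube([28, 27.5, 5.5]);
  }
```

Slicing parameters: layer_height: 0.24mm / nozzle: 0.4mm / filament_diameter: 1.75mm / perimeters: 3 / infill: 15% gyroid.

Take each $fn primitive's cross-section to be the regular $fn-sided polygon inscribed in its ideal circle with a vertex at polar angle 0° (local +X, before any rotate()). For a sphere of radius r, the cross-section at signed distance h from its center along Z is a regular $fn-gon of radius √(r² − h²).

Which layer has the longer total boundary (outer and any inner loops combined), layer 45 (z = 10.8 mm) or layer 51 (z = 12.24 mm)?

layer 51 (z = 12.24 mm)

Layer 45 (z = 10.8): the r=11.5 sphere contributes a regular 8-gon of circumradius √(11.5²−0.7²) = 11.479 (perimeter = 2·8·11.479·sin(180°/8) = 70.28 mm); the cube at (1, 2.5) is not intersected at this z (z outside [12, 17.5]); After the difference (first − rest): none of the subtracted shapes is present at this height, so the r=11.5 sphere is unchanged — boundary = 70.28 mm; (rotated 50° about Z; rotation is an isometry so areas/perimeters/island counts are preserved). So its perimeter = 70.28 mm. Layer 51 (z = 12.24): the r=11.5 sphere slices to a regular 8-gon of circumradius 11.476 (√(r²−h²) with h=0.74 from center) (perimeter = 2·8·11.476·sin(180°/8) = 70.27 mm); the 28×27.5 cube at (1, 2.5) contributes its full rectangle (perimeter 111.00 mm); After the difference (first − rest): starting from the r=11.5 sphere, the 28×27.5 cube at (1, 2.5) partially overlaps it — only the 56.96 mm² overlap (of its 770.00 mm²) is removed, clipping the outline — boundary = 74.49 mm; (whole slice rotated 50° about Z — lengths, areas and connectivity unchanged). So its perimeter = 74.49 mm. Layer 51 is larger (74.49 vs 70.28 mm).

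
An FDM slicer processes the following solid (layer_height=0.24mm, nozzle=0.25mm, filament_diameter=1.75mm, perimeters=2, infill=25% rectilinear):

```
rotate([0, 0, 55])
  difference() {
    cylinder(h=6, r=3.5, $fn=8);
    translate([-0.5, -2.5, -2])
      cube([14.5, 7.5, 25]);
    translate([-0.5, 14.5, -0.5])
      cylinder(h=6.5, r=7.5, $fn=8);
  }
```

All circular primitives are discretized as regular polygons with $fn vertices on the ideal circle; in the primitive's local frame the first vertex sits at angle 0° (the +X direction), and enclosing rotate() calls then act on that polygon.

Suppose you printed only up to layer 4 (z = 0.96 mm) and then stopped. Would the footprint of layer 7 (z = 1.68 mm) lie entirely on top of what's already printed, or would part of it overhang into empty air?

Compare the two slices. At z = 0.96: the cylinder: section is a regular 8-gon, circumradius r=3.5 (area = (8/2)·3.500²·sin(360°/8) = 34.65 mm²); the cube at (-0.5, -2.5) (footprint 14.5×7.5) is included at this height (area 108.75 mm²); the cylinder at (-0.5, 14.5): section is a regular 8-gon, circumradius r=7.5 (area = (8/2)·7.500²·sin(360°/8) = 159.10 mm²); Subtracting the remaining from the first: starting from the r=3.5 cylinder (34.65 mm²), the 14.5×7.5 cube at (-0.5, -2.5) partially overlaps it — only the 19.07 mm² overlap (of its 108.75 mm²) is removed, clipping the outline; the r=7.5 cylinder at (-0.5, 14.5) misses the remaining region (no effect) — area = 15.58 mm²; (rotated 55° about Z; rotation is an isometry so areas/perimeters/island counts are preserved). At z = 1.68: the r=3.5 cylinder gives a regular 8-gon of circumradius 3.5 (constant along its height) (area = (8/2)·3.500²·sin(360°/8) = 34.65 mm²); the cube at (-0.5, -2.5) (footprint 14.5×7.5) is included at this height (area 108.75 mm²); the r=7.5 cylinder at (-0.5, 14.5) contributes a regular 8-gon of circumradius 7.5 (area = (8/2)·7.500²·sin(360°/8) = 159.10 mm²); Subtracting the remaining from the first: starting from the r=3.5 cylinder (34.65 mm²), the 14.5×7.5 cube at (-0.5, -2.5) partially overlaps it — only the 19.07 mm² overlap (of its 108.75 mm²) is removed, clipping the outline; the r=7.5 cylinder at (-0.5, 14.5) misses the remaining region (no effect) — area = 15.58 mm²; (rotated 55° about Z; rotation is an isometry so areas/perimeters/island counts are preserved). Checking containment: the cross-section at z = 1.68 is a subset of the cross-section at z = 0.96.

entirely on top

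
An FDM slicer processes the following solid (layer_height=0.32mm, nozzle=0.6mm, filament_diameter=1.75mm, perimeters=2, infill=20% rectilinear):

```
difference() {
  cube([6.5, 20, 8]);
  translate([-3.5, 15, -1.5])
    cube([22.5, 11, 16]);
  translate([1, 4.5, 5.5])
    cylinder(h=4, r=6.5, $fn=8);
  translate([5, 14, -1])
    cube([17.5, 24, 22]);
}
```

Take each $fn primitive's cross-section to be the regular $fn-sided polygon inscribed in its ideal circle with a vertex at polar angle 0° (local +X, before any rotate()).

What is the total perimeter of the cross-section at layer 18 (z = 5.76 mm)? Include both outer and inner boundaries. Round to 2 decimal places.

32.63 mm

At z = 5.76 mm: the cube is present — its section is the full 6.5×20 rectangle (perimeter 53.00 mm); the 22.5×11 cube at (-3.5, 15) contributes its full rectangle (perimeter 67.00 mm); the r=6.5 cylinder at (1, 4.5) gives a regular 8-gon of circumradius 6.5 (constant along its height) (perimeter = 2·8·6.500·sin(180°/8) = 39.80 mm); the cube at (5, 14) (footprint 17.5×24) is included at this height (perimeter 83.00 mm); Subtracting the remaining from the first: starting from the 6.5×20 cube, the 22.5×11 cube at (-3.5, 15) partially overlaps it — only the 32.50 mm² overlap (of its 247.50 mm²) is removed, clipping the outline; the r=6.5 cylinder at (1, 4.5) partially overlaps it — only the 63.31 mm² overlap (of its 119.50 mm²) is removed, clipping the outline; the 17.5×24 cube at (5, 14) partially overlaps it — only the 1.50 mm² overlap (of its 420.00 mm²) is removed, clipping the outline — boundary = 32.63 mm. Overall, the cross-section has 2 separate islands. Total boundary length (outer) = 32.63 mm.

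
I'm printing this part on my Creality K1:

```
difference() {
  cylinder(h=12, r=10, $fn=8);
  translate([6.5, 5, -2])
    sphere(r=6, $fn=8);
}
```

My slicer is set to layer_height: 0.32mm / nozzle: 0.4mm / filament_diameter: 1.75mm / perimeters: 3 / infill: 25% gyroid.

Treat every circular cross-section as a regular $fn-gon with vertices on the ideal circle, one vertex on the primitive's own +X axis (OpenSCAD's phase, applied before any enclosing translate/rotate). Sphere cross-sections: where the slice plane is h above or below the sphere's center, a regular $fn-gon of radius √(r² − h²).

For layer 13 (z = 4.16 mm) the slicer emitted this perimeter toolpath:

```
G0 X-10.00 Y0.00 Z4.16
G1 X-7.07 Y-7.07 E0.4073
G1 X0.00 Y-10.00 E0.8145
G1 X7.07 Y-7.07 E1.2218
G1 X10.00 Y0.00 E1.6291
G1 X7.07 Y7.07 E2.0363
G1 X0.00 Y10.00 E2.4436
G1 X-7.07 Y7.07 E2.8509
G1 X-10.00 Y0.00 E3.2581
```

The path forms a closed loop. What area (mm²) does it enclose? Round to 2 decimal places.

282.80 mm²

Apply the shoelace formula to the sequence of (X, Y) vertices; enclosed area = 282.80 mm².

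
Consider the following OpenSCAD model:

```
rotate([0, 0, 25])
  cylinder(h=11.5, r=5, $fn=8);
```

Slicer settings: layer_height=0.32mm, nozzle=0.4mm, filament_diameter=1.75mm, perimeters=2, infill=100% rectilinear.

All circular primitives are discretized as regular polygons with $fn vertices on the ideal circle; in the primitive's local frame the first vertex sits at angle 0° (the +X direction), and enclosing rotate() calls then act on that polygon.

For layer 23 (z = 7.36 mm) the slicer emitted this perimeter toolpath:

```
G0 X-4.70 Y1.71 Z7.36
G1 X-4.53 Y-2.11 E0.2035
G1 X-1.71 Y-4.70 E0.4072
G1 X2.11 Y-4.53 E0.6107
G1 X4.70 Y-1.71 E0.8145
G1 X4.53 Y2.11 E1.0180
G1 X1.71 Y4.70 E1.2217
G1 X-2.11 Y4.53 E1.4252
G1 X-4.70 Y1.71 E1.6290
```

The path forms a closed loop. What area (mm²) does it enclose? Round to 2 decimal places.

70.69 mm²

Apply the shoelace formula to the sequence of (X, Y) vertices; enclosed area = 70.69 mm².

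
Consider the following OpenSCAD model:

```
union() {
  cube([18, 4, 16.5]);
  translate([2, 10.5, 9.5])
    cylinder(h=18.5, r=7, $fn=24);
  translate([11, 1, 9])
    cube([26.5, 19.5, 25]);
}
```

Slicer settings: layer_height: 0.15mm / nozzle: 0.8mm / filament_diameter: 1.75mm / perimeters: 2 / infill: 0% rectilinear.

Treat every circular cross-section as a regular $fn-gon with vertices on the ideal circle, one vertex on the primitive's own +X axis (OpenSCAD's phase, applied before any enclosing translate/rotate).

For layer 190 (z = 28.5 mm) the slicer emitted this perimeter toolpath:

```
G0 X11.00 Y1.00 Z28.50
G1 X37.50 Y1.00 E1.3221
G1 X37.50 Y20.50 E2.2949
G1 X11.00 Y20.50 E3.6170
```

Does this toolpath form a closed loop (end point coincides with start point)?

no

Start point (G0): (11.00, 1.00). End point (last G1): the path does not return to the start — open.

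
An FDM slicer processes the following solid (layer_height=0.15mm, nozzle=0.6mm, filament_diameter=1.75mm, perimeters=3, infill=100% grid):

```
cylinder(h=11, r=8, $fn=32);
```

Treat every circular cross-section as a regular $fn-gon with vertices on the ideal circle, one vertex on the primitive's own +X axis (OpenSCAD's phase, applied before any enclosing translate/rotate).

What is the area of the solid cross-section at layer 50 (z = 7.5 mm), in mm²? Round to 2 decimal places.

At z = 7.5 mm: the r=8 cylinder gives a regular 32-gon of circumradius 8 (constant along its height) (area = (32/2)·8.000²·sin(360°/32) = 199.77 mm²). Overall, the cross-section is a single solid region. Net area = 199.77 mm².

199.77 mm²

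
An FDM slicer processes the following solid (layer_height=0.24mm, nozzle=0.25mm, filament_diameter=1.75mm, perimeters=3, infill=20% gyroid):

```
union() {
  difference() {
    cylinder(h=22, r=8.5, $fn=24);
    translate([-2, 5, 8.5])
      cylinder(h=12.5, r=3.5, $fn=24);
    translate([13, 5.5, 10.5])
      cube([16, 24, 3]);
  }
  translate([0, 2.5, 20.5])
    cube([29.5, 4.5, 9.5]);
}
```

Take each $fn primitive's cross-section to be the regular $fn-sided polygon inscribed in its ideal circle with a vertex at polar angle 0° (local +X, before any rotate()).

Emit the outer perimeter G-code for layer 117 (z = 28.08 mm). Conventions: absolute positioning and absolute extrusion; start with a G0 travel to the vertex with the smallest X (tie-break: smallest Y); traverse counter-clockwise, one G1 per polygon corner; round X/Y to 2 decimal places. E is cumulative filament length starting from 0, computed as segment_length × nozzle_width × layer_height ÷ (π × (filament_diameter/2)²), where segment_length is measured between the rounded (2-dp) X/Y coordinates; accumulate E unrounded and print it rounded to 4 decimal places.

At z = 28.08 mm: the cylinder is absent (z outside [0, 22]); the cylinder at (-2, 5) does not reach this height (z outside [8.5, 21]); the cube at (13, 5.5) is absent (z outside [10.5, 13.5]); Subtracting the remaining from the first: the first operand is absent here, so nothing remains; the cube at (0, 2.5) (footprint 29.5×4.5) is included at this height; Combining (union): only the 29.5×4.5 cube at (0, 2.5) is present, so the union is just that shape — 1 connected region. The outline is a single polygon with 4 vertices. Extrusion per mm of travel: 0.25 × 0.24 / (π × 0.875²) = 0.024945. Accumulating E over each segment gives final E = 1.6963.

G0 X0.00 Y2.50 Z28.08
G1 X29.50 Y2.50 E0.7359
G1 X29.50 Y7.00 E0.8481
G1 X0.00 Y7.00 E1.5840
G1 X0.00 Y2.50 E1.6963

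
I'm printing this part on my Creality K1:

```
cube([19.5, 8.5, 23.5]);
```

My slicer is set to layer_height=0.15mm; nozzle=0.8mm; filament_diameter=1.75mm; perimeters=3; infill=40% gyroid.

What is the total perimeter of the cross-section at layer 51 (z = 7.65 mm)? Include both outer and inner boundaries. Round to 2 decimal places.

At z = 7.65 mm: the 19.5×8.5 cube contributes its full rectangle (perimeter 56.00 mm). Overall, the cross-section is a single solid region. Total boundary length (outer) = 56.00 mm.

56.00 mm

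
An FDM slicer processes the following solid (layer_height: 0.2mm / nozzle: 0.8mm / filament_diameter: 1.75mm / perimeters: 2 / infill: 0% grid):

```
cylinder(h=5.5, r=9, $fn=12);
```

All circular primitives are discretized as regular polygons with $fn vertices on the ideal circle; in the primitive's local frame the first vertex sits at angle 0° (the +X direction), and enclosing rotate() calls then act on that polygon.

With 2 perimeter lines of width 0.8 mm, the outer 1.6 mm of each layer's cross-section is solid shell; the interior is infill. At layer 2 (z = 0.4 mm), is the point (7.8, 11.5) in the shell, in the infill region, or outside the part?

At z = 0.4 mm: the r=9 cylinder gives a regular 12-gon of circumradius 9 (constant along its height). Overall, the cross-section is a single solid region. The nearest boundary edge runs (7.79, 4.50)→(4.50, 7.79); distance from the point to it = 4.96 mm. The point is not inside any of the regions above, so it lies outside the cross-section (4.96 mm from the nearest boundary).

outside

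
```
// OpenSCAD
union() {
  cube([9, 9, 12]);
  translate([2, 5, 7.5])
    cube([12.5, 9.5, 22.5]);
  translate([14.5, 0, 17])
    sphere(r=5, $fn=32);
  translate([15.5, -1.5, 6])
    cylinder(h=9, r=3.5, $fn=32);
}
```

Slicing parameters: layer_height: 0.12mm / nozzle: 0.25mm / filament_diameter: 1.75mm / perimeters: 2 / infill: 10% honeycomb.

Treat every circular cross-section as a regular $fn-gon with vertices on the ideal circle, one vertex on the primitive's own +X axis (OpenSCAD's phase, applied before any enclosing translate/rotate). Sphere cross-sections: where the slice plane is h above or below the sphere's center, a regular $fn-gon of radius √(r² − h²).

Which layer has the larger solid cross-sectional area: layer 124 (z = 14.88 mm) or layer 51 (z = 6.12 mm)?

Layer 124 (z = 14.88): the cube is not intersected at this z (z outside [0, 12]); the cube at (2, 5) is present — its section is the full 12.5×9.5 rectangle (area 118.75 mm²); the r=5 sphere at (14.5, 0) contributes a regular 32-gon of circumradius √(5²−2.12²) = 4.528 (area = (32/2)·4.528²·sin(360°/32) = 64.01 mm²); the r=3.5 cylinder at (15.5, -1.5) contributes a regular 32-gon of circumradius 3.5 (area = (32/2)·3.500²·sin(360°/32) = 38.24 mm²); Merging all regions: the regions partially overlap — summed areas 220.99 mm² minus the doubly-counted overlap 34.36 mm² gives 186.63 mm² — area = 186.63 mm². So its area = 186.63 mm². Layer 51 (z = 6.12): the 9×9 cube contributes its full rectangle (area 81.00 mm²); the cube at (2, 5) is not intersected at this z (z outside [7.5, 30]); the sphere at (14.5, 0) is absent (|z−center|=10.880 > r=5); the r=3.5 cylinder at (15.5, -1.5) contributes a regular 32-gon of circumradius 3.5 (area = (32/2)·3.500²·sin(360°/32) = 38.24 mm²); Merging all regions: the 2 present regions are separate (no shared area or edge), so areas and boundary lengths simply add and each stays a separate island — area = 119.24 mm². So its area = 119.24 mm². Layer 124 is larger (186.63 vs 119.24 mm²).

layer 124 (z = 14.88 mm)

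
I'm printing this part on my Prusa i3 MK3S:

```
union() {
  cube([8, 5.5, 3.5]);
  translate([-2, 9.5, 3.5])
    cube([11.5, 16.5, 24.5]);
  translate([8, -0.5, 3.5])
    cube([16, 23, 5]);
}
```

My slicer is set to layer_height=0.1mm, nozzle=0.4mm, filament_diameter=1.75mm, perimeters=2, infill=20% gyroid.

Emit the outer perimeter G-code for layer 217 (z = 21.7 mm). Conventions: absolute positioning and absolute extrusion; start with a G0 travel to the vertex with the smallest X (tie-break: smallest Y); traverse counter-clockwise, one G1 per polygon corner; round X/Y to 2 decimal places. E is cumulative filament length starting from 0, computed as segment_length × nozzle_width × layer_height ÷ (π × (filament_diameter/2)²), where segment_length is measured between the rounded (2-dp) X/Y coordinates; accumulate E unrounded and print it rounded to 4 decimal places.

G0 X-2.00 Y9.50 Z21.70
G1 X9.50 Y9.50 E0.1912
G1 X9.50 Y26.00 E0.4656
G1 X-2.00 Y26.00 E0.6569
G1 X-2.00 Y9.50 E0.9313

At z = 21.7 mm: the cube is not intersected at this z (z outside [0, 3.5]); the cube at (-2, 9.5) (footprint 11.5×16.5) is included at this height; the cube at (8, -0.5) is absent (z outside [3.5, 8.5]); Merging all regions: only the 11.5×16.5 cube at (-2, 9.5) is present, so the union is just that shape — 1 connected region. The outline is a single polygon with 4 vertices. Extrusion per mm of travel: 0.4 × 0.1 / (π × 0.875²) = 0.016630. Accumulating E over each segment gives final E = 0.9313.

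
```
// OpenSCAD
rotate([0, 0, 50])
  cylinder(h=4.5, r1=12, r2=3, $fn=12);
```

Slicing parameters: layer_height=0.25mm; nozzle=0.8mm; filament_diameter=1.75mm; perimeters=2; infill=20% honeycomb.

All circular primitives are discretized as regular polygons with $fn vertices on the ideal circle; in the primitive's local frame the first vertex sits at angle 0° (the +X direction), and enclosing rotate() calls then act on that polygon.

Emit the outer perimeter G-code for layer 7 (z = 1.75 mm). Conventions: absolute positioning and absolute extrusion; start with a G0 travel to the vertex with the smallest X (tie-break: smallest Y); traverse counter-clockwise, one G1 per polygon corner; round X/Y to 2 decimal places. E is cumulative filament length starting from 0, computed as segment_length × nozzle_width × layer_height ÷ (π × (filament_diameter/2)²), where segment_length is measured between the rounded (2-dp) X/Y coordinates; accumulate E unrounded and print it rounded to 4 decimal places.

At z = 1.75 mm: the cone contributes a regular 12-gon of circumradius 8.500 (interpolated between r1=12 and r2=3 at t=0.389); (whole slice rotated 50° about Z — lengths, areas and connectivity unchanged). The outline is a single polygon with 12 vertices. Extrusion per mm of travel: 0.8 × 0.25 / (π × 0.875²) = 0.083150. Accumulating E over each segment gives final E = 4.3902.

G0 X-8.37 Y1.48 Z1.75
G1 X-7.99 Y-2.91 E0.3664
G1 X-5.46 Y-6.51 E0.7323
G1 X-1.48 Y-8.37 E1.0976
G1 X2.91 Y-7.99 E1.4640
G1 X6.51 Y-5.46 E1.8298
G1 X8.37 Y-1.48 E2.1951
G1 X7.99 Y2.91 E2.5615
G1 X5.46 Y6.51 E2.9274
G1 X1.48 Y8.37 E3.2927
G1 X-2.91 Y7.99 E3.6591
G1 X-6.51 Y5.46 E4.0249
G1 X-8.37 Y1.48 E4.3902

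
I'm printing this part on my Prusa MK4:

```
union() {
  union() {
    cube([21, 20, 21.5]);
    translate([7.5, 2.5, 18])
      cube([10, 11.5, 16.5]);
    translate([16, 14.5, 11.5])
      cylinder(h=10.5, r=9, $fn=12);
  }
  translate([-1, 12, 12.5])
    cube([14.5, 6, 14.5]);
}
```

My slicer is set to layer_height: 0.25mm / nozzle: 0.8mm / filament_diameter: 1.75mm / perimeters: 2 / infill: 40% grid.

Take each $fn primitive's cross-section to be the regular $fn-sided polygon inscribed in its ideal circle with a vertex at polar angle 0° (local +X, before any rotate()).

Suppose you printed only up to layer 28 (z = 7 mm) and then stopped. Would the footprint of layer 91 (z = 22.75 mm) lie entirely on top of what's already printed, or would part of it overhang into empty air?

Compare the two slices. At z = 7: the cube is present — its section is the full 21×20 rectangle (area 420.00 mm²); the cube at (7.5, 2.5) does not reach this height (z outside [18, 34.5]); the cylinder at (16, 14.5) does not reach this height (z outside [11.5, 22]); Taking the union: only the 21×20 cube is present, so the union is just that shape — area = 420.00 mm²; the cube at (-1, 12) does not reach this height (z outside [12.5, 27]); Merging all regions: only the result so far is present, so the union is just that shape — area = 420.00 mm². At z = 22.75: the cube is not intersected at this z (z outside [0, 21.5]); the cube at (7.5, 2.5) is present — its section is the full 10×11.5 rectangle (area 115.00 mm²); the cylinder at (16, 14.5) is absent (z outside [11.5, 22]); Merging all regions: only the 10×11.5 cube at (7.5, 2.5) is present, so the union is just that shape — area = 115.00 mm²; the 14.5×6 cube at (-1, 12) contributes its full rectangle (area 87.00 mm²); Merging all regions: the regions partially overlap — summed areas 202.00 mm² minus the doubly-counted overlap 12.00 mm² gives 190.00 mm² — area = 190.00 mm². Checking containment: at z = 22.75 the cross-section extends beyond the z = 7 cross-section by about 6.00 mm².

part overhangs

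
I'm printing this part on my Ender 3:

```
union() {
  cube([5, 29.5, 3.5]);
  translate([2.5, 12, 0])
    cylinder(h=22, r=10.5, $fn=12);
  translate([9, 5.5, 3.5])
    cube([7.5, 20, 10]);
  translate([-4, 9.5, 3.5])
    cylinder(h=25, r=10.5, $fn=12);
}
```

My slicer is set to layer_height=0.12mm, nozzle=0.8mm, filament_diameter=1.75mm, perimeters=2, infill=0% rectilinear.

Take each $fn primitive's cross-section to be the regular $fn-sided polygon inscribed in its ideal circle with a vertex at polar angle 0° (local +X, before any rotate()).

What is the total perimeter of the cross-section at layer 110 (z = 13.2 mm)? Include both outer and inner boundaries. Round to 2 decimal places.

At z = 13.2 mm: the cube does not reach this height (z outside [0, 3.5]); the r=10.5 cylinder at (2.5, 12) contributes a regular 12-gon of circumradius 10.5 (perimeter = 2·12·10.500·sin(180°/12) = 65.22 mm); the cube at (9, 5.5) (footprint 7.5×20) is included at this height (perimeter 55.00 mm); the r=10.5 cylinder at (-4, 9.5) gives a regular 12-gon of circumradius 10.5 (constant along its height) (perimeter = 2·12·10.500·sin(180°/12) = 65.22 mm); Taking the union: the regions partially overlap (shared area 230.88 mm²), so the edge portions inside another operand are dropped and the merged outline is re-measured after clipping — boundary = 102.54 mm. Overall, the cross-section is a single solid region. Total boundary length (outer) = 102.54 mm.

102.54 mm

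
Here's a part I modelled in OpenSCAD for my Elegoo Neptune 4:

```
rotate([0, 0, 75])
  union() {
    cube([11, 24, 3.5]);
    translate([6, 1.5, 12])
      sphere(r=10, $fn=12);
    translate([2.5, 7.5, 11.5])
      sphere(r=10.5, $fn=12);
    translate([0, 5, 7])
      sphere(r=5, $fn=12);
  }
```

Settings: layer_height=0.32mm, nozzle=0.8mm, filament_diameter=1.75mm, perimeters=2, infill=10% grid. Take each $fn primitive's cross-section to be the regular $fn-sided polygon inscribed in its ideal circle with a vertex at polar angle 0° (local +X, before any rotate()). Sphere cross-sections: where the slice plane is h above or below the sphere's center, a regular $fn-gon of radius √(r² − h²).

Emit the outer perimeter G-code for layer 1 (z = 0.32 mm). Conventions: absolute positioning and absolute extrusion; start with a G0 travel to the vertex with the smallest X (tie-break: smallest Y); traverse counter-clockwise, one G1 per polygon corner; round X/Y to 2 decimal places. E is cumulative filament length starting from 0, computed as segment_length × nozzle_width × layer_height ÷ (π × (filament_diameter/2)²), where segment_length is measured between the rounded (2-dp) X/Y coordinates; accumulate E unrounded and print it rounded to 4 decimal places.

At z = 0.32 mm: the cube is present — its section is the full 11×24 rectangle; the sphere at (6, 1.5) is not intersected at this z (|z−center|=11.680 > r=10); the sphere at (2.5, 7.5) is absent (|z−center|=11.180 > r=10.5); the sphere at (0, 5) does not reach this height (|z−center|=6.680 > r=5); Combining (union): only the 11×24 cube is present, so the union is just that shape — 1 connected region; (whole slice rotated 75° about Z — lengths, areas and connectivity unchanged). The outline is a single polygon with 4 vertices. Extrusion per mm of travel: 0.8 × 0.32 / (π × 0.875²) = 0.106432. Accumulating E over each segment gives final E = 7.4516.

G0 X-23.18 Y6.21 Z0.32
G1 X0.00 Y0.00 E2.5541
G1 X2.85 Y10.63 E3.7254
G1 X-20.34 Y16.84 E6.2806
G1 X-23.18 Y6.21 E7.4516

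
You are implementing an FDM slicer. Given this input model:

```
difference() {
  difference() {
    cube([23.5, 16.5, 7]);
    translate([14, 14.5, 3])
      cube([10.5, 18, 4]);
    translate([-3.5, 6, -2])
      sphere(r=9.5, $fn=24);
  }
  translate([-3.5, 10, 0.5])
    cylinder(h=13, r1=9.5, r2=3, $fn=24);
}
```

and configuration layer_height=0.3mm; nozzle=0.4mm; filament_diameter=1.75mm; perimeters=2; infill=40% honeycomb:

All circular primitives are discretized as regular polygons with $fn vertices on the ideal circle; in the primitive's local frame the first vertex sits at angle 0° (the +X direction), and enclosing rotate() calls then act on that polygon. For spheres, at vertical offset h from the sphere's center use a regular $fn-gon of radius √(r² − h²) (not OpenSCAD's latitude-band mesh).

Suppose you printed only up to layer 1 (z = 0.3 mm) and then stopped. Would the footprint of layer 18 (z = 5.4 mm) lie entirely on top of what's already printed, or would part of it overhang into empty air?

Compare the two slices. At z = 0.3: the cube is present — its section is the full 23.5×16.5 rectangle (area 387.75 mm²); the cube at (14, 14.5) does not reach this height (z outside [3, 7]); the r=9.5 sphere at (-3.5, 6) slices to a regular 24-gon of circumradius 9.217 (√(r²−h²) with h=2.3 from center) (area = (24/2)·9.217²·sin(360°/24) = 263.87 mm²); After the difference (first − rest): starting from the 23.5×16.5 cube (387.75 mm²), the r=9.5 sphere at (-3.5, 6) partially overlaps it — only the 64.44 mm² overlap (of its 263.87 mm²) is removed, clipping the outline — area = 323.31 mm²; the cone at (-3.5, 10) does not reach this height (z outside [0.5, 13.5]); After the difference (first − rest): none of the subtracted shapes is present at this height, so the result so far is unchanged — area = 323.31 mm². At z = 5.4: the cube is present — its section is the full 23.5×16.5 rectangle (area 387.75 mm²); the cube at (14, 14.5) is present — its section is the full 10.5×18 rectangle (area 189.00 mm²); the r=9.5 sphere at (-3.5, 6) slices to a regular 24-gon of circumradius 5.957 (√(r²−h²) with h=7.4 from center) (area = (24/2)·5.957²·sin(360°/24) = 110.23 mm²); Subtracting the remaining from the first: starting from the 23.5×16.5 cube (387.75 mm²), the 10.5×18 cube at (14, 14.5) partially overlaps it — only the 19.00 mm² overlap (of its 189.00 mm²) is removed, clipping the outline; the r=9.5 sphere at (-3.5, 6) partially overlaps it — only the 16.20 mm² overlap (of its 110.23 mm²) is removed, clipping the outline — area = 352.55 mm²; the cone at (-3.5, 10) (r1=9.5→r2=3) has section circumradius 7.050 here — a regular 24-gon (area = (24/2)·7.050²·sin(360°/24) = 154.37 mm²); Taking the first minus the rest: starting from the result so far (352.55 mm²), the cone at (-3.5, 10) partially overlaps it — only the 19.48 mm² overlap (of its 154.37 mm²) is removed, clipping the outline — area = 333.06 mm². Checking containment: at z = 5.4 the cross-section extends beyond the z = 0.3 cross-section by about 32.14 mm².

part overhangs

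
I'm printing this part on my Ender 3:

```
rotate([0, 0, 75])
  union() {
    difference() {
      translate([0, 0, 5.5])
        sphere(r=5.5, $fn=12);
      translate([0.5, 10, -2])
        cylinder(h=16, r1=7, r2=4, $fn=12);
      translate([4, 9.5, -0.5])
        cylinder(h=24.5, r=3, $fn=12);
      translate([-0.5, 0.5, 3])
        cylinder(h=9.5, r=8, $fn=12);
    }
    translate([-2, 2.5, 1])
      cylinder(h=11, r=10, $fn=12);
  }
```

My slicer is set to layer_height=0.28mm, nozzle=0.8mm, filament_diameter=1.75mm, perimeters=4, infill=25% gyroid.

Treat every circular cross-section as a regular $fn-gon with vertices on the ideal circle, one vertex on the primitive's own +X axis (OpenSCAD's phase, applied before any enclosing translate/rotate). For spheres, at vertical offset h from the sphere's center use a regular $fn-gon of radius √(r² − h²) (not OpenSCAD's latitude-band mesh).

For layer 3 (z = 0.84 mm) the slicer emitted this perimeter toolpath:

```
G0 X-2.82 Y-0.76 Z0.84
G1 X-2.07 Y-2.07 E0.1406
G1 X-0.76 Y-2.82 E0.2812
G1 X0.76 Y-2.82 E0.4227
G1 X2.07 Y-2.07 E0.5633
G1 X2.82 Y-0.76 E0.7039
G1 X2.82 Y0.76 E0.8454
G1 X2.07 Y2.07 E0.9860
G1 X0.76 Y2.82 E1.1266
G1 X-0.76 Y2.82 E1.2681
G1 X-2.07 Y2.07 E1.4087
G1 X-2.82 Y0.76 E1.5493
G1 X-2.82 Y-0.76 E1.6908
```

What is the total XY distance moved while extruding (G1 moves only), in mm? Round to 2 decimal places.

18.16 mm

Sum the Euclidean lengths of each G1 segment: total = 18.16 mm.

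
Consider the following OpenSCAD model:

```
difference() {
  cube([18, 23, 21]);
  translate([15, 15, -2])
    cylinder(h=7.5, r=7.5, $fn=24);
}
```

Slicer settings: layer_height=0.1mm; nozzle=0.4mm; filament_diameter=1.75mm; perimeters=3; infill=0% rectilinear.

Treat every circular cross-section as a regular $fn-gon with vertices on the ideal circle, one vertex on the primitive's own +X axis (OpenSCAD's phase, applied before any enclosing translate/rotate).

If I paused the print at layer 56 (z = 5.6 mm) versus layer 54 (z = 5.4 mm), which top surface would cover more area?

layer 56 (z = 5.6 mm)

Layer 56 (z = 5.6): the cube (footprint 18×23) is included at this height (area 414.00 mm²); the cylinder at (15, 15) is not intersected at this z (z outside [-2, 5.5]); After the difference (first − rest): none of the subtracted shapes is present at this height, so the 18×23 cube is unchanged — area = 414.00 mm². So its area = 414.00 mm². Layer 54 (z = 5.4): the cube (footprint 18×23) is included at this height (area 414.00 mm²); the r=7.5 cylinder at (15, 15) contributes a regular 24-gon of circumradius 7.5 (area = (24/2)·7.500²·sin(360°/24) = 174.70 mm²); Taking the first minus the rest: starting from the 18×23 cube (414.00 mm²), the r=7.5 cylinder at (15, 15) partially overlaps it — only the 130.85 mm² overlap (of its 174.70 mm²) is removed, clipping the outline — area = 283.15 mm². So its area = 283.15 mm². Layer 56 is larger (414.00 vs 283.15 mm²).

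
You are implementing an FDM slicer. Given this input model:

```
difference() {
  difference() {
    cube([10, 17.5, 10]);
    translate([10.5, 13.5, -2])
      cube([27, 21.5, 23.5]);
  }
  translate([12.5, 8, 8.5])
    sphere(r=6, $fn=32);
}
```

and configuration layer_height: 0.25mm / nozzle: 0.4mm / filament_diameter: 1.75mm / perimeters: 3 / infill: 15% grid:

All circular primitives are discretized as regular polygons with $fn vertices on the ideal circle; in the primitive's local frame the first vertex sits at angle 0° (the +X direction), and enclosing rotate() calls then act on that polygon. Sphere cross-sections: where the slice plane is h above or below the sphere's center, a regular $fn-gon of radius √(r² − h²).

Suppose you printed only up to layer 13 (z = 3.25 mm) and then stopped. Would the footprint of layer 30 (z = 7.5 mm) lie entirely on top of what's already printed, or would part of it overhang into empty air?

entirely on top

Compare the two slices. At z = 3.25: the 10×17.5 cube contributes its full rectangle (area 175.00 mm²); the cube at (10.5, 13.5) (footprint 27×21.5) is included at this height (area 580.50 mm²); Subtracting the remaining from the first: starting from the 10×17.5 cube (175.00 mm²), the 27×21.5 cube at (10.5, 13.5) misses the remaining region (no effect) — area = 175.00 mm²; the r=6 sphere at (12.5, 8) contributes a regular 32-gon of circumradius √(6²−5.25²) = 2.905 (area = (32/2)·2.905²·sin(360°/32) = 26.34 mm²); Subtracting the remaining from the first: starting from that combined region (175.00 mm²), the r=6 sphere at (12.5, 8) partially overlaps it — only the 0.78 mm² overlap (of its 26.34 mm²) is removed, clipping the outline — area = 174.22 mm². At z = 7.5: the cube (footprint 10×17.5) is included at this height (area 175.00 mm²); the 27×21.5 cube at (10.5, 13.5) contributes its full rectangle (area 580.50 mm²); After the difference (first − rest): starting from the 10×17.5 cube (175.00 mm²), the 27×21.5 cube at (10.5, 13.5) misses the remaining region (no effect) — area = 175.00 mm²; the r=6 sphere at (12.5, 8) slices to a regular 32-gon of circumradius 5.916 (√(r²−h²) with h=1 from center) (area = (32/2)·5.916²·sin(360°/32) = 109.25 mm²); Taking the first minus the rest: starting from the result so far (175.00 mm²), the r=6 sphere at (12.5, 8) partially overlaps it — only the 26.04 mm² overlap (of its 109.25 mm²) is removed, clipping the outline — area = 148.96 mm². Checking containment: the cross-section at z = 7.5 is a subset of the cross-section at z = 3.25.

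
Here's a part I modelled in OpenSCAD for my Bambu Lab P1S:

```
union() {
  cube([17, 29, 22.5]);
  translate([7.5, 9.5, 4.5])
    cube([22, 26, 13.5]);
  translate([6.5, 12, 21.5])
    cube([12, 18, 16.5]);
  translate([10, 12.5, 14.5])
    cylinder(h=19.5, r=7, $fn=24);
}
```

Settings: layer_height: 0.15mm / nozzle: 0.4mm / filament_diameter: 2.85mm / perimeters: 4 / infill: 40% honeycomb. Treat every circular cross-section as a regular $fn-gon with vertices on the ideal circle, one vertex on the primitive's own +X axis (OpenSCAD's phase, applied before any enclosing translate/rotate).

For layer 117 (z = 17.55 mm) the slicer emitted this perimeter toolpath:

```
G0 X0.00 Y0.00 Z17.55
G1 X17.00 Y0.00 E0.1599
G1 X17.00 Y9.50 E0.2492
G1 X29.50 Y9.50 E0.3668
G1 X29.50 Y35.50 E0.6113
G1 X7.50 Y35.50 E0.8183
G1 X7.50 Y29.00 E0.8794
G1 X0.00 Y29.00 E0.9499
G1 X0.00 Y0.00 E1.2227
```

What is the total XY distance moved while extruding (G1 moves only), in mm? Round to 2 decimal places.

130.00 mm

Sum the Euclidean lengths of each G1 segment: total = 130.00 mm.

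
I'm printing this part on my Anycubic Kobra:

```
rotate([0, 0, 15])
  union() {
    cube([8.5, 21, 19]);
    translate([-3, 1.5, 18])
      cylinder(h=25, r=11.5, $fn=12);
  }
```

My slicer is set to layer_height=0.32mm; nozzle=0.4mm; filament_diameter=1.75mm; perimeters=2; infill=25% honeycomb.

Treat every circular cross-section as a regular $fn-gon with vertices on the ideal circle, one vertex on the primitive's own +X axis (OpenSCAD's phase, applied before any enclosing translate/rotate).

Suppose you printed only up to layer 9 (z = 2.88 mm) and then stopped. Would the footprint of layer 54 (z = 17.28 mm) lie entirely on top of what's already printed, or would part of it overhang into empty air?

entirely on top

Compare the two slices. At z = 2.88: the cube is present — its section is the full 8.5×21 rectangle (area 178.50 mm²); the cylinder at (-3, 1.5) does not reach this height (z outside [18, 43]); Combining (union): only the 8.5×21 cube is present, so the union is just that shape — area = 178.50 mm²; (whole slice rotated 15° about Z — lengths, areas and connectivity unchanged). At z = 17.28: the cube is present — its section is the full 8.5×21 rectangle (area 178.50 mm²); the cylinder at (-3, 1.5) is not intersected at this z (z outside [18, 43]); Merging all regions: only the 8.5×21 cube is present, so the union is just that shape — area = 178.50 mm²; (whole slice rotated 15° about Z — lengths, areas and connectivity unchanged). Checking containment: the cross-section at z = 17.28 is a subset of the cross-section at z = 2.88.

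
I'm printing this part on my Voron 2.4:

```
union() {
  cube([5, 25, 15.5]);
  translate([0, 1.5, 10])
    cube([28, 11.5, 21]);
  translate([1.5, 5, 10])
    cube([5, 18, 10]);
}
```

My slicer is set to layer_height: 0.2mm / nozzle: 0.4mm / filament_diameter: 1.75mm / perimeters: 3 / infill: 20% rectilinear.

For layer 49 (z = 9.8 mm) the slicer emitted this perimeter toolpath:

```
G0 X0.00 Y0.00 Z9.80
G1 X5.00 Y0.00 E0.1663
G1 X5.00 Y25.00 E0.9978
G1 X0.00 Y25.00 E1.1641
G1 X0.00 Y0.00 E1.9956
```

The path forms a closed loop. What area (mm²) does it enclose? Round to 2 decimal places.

125.00 mm²

Apply the shoelace formula to the sequence of (X, Y) vertices; enclosed area = 125.00 mm².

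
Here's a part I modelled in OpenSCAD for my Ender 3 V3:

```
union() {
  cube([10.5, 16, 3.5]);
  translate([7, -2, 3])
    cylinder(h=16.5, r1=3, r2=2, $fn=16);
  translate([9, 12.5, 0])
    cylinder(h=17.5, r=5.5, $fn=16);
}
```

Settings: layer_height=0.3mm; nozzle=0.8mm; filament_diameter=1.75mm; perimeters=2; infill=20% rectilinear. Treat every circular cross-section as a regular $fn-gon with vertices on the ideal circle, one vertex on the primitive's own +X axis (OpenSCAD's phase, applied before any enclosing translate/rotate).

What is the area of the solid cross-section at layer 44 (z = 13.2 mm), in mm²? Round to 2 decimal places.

109.98 mm²

At z = 13.2 mm: the cube is absent (z outside [0, 3.5]); the cone at (7, -2) (r1=3→r2=2) has section circumradius 2.382 here — a regular 16-gon (area = (16/2)·2.382²·sin(360°/16) = 17.37 mm²); the cylinder at (9, 12.5): section is a regular 16-gon, circumradius r=5.5 (area = (16/2)·5.500²·sin(360°/16) = 92.61 mm²); Merging all regions: the 2 present regions are separate (no shared area or edge), so areas and boundary lengths simply add and each stays a separate island — area = 109.98 mm². Overall, the cross-section has 2 separate islands. Net area = 109.98 mm².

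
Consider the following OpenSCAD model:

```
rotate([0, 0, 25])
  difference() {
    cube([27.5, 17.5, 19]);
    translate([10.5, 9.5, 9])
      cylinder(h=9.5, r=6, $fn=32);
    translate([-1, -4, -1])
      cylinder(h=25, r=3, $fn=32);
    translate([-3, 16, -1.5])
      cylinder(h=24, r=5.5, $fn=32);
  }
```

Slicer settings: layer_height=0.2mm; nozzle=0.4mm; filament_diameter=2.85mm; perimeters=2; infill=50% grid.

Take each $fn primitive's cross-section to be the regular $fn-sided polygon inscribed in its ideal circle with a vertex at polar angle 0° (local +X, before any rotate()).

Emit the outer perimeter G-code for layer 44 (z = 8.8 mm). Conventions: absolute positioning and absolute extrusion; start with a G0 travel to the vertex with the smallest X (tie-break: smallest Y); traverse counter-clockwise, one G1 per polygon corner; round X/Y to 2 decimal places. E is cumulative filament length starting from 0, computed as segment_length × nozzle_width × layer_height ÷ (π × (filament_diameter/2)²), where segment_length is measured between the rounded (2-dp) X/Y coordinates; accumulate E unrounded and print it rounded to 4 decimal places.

G0 X-5.34 Y16.82 Z8.80
G1 X-5.05 Y16.49 E0.0055
G1 X-4.50 Y15.56 E0.0191
G1 X-4.14 Y14.54 E0.0326
G1 X-3.99 Y13.47 E0.0462
G1 X-4.04 Y12.40 E0.0596
G1 X-4.31 Y11.35 E0.0732
G1 X-4.78 Y10.38 E0.0867
G1 X-4.82 Y10.33 E0.0875
G1 X0.00 Y0.00 E0.2305
G1 X24.92 Y11.62 E0.5753
G1 X17.53 Y27.48 E0.7947
G1 X-5.34 Y16.82 E1.1111

At z = 8.8 mm: the 27.5×17.5 cube contributes its full rectangle; the cylinder at (10.5, 9.5) is not intersected at this z (z outside [9, 18.5]); the r=3 cylinder at (-1, -4) gives a regular 32-gon of circumradius 3 (constant along its height); the cylinder at (-3, 16): section is a regular 32-gon, circumradius r=5.5; Taking the first minus the rest: starting from the 27.5×17.5 cube, the r=3 cylinder at (-1, -4) misses the remaining region (no effect); the r=5.5 cylinder at (-3, 16) partially overlaps it — only the 11.64 mm² overlap (of its 94.42 mm²) is removed, clipping the outline — 1 connected region; (rotated 25° about Z; rotation is an isometry so areas/perimeters/island counts are preserved). The outline is a single polygon with 12 vertices. Extrusion per mm of travel: 0.4 × 0.2 / (π × 1.425²) = 0.012540. Accumulating E over each segment gives final E = 1.1111.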